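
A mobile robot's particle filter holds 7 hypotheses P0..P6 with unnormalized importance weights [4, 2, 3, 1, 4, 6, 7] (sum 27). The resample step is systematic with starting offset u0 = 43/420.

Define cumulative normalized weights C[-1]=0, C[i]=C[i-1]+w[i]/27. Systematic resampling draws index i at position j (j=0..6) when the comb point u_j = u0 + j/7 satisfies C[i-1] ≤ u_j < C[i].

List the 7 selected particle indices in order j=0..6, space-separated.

0 2 4 5 5 6 6

C = [4/27, 2/9, 1/3, 10/27, 14/27, 20/27, 1]
j=0: u_0=43/420 ∈ [0, 4/27) → index 0
j=1: u_1=103/420 ∈ [2/9, 1/3) → index 2
j=2: u_2=163/420 ∈ [10/27, 14/27) → index 4
j=3: u_3=223/420 ∈ [14/27, 20/27) → index 5
j=4: u_4=283/420 ∈ [14/27, 20/27) → index 5
j=5: u_5=49/60 ∈ [20/27, 1) → index 6
j=6: u_6=403/420 ∈ [20/27, 1) → index 6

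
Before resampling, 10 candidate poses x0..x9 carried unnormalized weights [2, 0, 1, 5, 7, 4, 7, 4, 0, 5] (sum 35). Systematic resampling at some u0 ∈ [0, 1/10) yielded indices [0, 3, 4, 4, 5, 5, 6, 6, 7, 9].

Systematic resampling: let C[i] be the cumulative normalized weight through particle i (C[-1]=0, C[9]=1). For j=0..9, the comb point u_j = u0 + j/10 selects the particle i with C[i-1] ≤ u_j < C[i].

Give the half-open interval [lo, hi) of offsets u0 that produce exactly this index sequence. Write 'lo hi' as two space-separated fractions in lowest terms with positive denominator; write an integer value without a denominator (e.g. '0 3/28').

1/35 3/70

C = [2/35, 2/35, 3/35, 8/35, 3/7, 19/35, 26/35, 6/7, 6/7, 1]
j=0 picked index 0: u0 ∈ [0, 2/35)
j=1 picked index 3: u0 ∈ [-1/70, 9/70)
j=2 picked index 4: u0 ∈ [1/35, 8/35)
j=3 picked index 4: u0 ∈ [-1/14, 9/70)
j=4 picked index 5: u0 ∈ [1/35, 1/7)
j=5 picked index 5: u0 ∈ [-1/14, 3/70)
j=6 picked index 6: u0 ∈ [-2/35, 1/7)
j=7 picked index 6: u0 ∈ [-11/70, 3/70)
j=8 picked index 7: u0 ∈ [-2/35, 2/35)
j=9 picked index 9: u0 ∈ [-3/70, 1/10)
intersection: [1/35, 3/70)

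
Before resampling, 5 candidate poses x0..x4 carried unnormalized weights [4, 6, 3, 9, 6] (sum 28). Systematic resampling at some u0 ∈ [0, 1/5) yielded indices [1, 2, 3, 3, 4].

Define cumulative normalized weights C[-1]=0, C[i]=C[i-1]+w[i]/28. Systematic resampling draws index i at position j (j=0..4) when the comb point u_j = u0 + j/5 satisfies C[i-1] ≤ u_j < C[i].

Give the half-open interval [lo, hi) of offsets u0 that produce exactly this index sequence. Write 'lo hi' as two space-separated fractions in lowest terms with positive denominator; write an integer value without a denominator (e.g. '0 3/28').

C = [1/7, 5/14, 13/28, 11/14, 1]
j=0 picked index 1: u0 ∈ [1/7, 5/14)
j=1 picked index 2: u0 ∈ [11/70, 37/140)
j=2 picked index 3: u0 ∈ [9/140, 27/70)
j=3 picked index 3: u0 ∈ [-19/140, 13/70)
j=4 picked index 4: u0 ∈ [-1/70, 1/5)
intersection: [11/70, 13/70)

11/70 13/70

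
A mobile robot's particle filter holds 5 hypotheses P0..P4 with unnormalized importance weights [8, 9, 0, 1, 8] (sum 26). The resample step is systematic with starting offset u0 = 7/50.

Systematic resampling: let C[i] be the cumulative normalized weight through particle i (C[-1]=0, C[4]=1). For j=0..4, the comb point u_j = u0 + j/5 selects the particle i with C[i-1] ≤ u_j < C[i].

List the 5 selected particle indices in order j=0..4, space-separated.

0 1 1 4 4

C = [4/13, 17/26, 17/26, 9/13, 1]
j=0: u_0=7/50 ∈ [0, 4/13) → index 0
j=1: u_1=17/50 ∈ [4/13, 17/26) → index 1
j=2: u_2=27/50 ∈ [4/13, 17/26) → index 1
j=3: u_3=37/50 ∈ [9/13, 1) → index 4
j=4: u_4=47/50 ∈ [9/13, 1) → index 4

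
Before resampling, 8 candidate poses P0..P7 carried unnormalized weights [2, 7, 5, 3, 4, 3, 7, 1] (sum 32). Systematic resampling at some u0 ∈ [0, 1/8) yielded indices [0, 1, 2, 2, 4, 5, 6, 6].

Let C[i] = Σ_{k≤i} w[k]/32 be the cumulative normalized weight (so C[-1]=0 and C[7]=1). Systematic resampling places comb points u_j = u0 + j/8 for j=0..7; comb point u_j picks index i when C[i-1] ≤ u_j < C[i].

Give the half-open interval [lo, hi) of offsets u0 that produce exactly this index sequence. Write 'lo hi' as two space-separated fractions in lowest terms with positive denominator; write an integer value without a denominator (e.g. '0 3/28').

C = [1/16, 9/32, 7/16, 17/32, 21/32, 3/4, 31/32, 1]
j=0 picked index 0: u0 ∈ [0, 1/16)
j=1 picked index 1: u0 ∈ [-1/16, 5/32)
j=2 picked index 2: u0 ∈ [1/32, 3/16)
j=3 picked index 2: u0 ∈ [-3/32, 1/16)
j=4 picked index 4: u0 ∈ [1/32, 5/32)
j=5 picked index 5: u0 ∈ [1/32, 1/8)
j=6 picked index 6: u0 ∈ [0, 7/32)
j=7 picked index 6: u0 ∈ [-1/8, 3/32)
intersection: [1/32, 1/16)

1/32 1/16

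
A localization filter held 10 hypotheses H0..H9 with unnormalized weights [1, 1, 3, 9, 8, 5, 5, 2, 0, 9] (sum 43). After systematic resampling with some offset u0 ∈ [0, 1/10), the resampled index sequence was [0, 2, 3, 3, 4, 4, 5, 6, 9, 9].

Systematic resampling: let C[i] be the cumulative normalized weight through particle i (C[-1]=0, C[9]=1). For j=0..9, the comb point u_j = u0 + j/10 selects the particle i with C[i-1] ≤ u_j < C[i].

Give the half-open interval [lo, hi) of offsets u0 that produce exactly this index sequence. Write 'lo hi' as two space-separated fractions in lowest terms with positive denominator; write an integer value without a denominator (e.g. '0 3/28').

C = [1/43, 2/43, 5/43, 14/43, 22/43, 27/43, 32/43, 34/43, 34/43, 1]
j=0 picked index 0: u0 ∈ [0, 1/43)
j=1 picked index 2: u0 ∈ [-23/430, 7/430)
j=2 picked index 3: u0 ∈ [-18/215, 27/215)
j=3 picked index 3: u0 ∈ [-79/430, 11/430)
j=4 picked index 4: u0 ∈ [-16/215, 24/215)
j=5 picked index 4: u0 ∈ [-15/86, 1/86)
j=6 picked index 5: u0 ∈ [-19/215, 6/215)
j=7 picked index 6: u0 ∈ [-31/430, 19/430)
j=8 picked index 9: u0 ∈ [-2/215, 1/5)
j=9 picked index 9: u0 ∈ [-47/430, 1/10)
intersection: [0, 1/86)

0 1/86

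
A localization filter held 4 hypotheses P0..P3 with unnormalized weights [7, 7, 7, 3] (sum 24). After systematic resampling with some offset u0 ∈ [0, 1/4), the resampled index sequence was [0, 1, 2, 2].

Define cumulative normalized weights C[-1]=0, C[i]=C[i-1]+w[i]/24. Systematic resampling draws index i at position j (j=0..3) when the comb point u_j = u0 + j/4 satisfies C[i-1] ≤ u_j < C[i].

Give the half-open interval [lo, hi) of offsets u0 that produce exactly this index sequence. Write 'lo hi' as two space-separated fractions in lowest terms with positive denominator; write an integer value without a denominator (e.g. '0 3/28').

1/12 1/8

C = [7/24, 7/12, 7/8, 1]
j=0 picked index 0: u0 ∈ [0, 7/24)
j=1 picked index 1: u0 ∈ [1/24, 1/3)
j=2 picked index 2: u0 ∈ [1/12, 3/8)
j=3 picked index 2: u0 ∈ [-1/6, 1/8)
intersection: [1/12, 1/8)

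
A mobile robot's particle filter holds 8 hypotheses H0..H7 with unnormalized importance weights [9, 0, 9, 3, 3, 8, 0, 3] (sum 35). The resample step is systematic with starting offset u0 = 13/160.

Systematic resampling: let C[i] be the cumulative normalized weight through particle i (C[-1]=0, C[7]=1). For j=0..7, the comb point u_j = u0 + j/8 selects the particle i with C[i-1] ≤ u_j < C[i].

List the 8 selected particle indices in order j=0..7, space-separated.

C = [9/35, 9/35, 18/35, 3/5, 24/35, 32/35, 32/35, 1]
j=0: u_0=13/160 ∈ [0, 9/35) → index 0
j=1: u_1=33/160 ∈ [0, 9/35) → index 0
j=2: u_2=53/160 ∈ [9/35, 18/35) → index 2
j=3: u_3=73/160 ∈ [9/35, 18/35) → index 2
j=4: u_4=93/160 ∈ [18/35, 3/5) → index 3
j=5: u_5=113/160 ∈ [24/35, 32/35) → index 5
j=6: u_6=133/160 ∈ [24/35, 32/35) → index 5
j=7: u_7=153/160 ∈ [32/35, 1) → index 7

0 0 2 2 3 5 5 7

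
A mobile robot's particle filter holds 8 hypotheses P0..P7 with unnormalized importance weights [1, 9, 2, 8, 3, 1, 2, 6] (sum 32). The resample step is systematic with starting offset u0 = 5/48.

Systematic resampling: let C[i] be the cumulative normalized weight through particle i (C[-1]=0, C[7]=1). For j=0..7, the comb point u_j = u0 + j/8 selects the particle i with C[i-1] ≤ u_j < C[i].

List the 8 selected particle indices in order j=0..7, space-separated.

C = [1/32, 5/16, 3/8, 5/8, 23/32, 3/4, 13/16, 1]
j=0: u_0=5/48 ∈ [1/32, 5/16) → index 1
j=1: u_1=11/48 ∈ [1/32, 5/16) → index 1
j=2: u_2=17/48 ∈ [5/16, 3/8) → index 2
j=3: u_3=23/48 ∈ [3/8, 5/8) → index 3
j=4: u_4=29/48 ∈ [3/8, 5/8) → index 3
j=5: u_5=35/48 ∈ [23/32, 3/4) → index 5
j=6: u_6=41/48 ∈ [13/16, 1) → index 7
j=7: u_7=47/48 ∈ [13/16, 1) → index 7

1 1 2 3 3 5 7 7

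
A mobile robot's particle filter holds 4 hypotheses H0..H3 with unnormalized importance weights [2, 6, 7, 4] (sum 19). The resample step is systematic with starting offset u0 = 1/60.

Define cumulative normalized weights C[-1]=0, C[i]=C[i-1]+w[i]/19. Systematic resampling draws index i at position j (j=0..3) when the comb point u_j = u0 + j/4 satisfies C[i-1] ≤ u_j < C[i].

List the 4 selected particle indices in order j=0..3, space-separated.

0 1 2 2

C = [2/19, 8/19, 15/19, 1]
j=0: u_0=1/60 ∈ [0, 2/19) → index 0
j=1: u_1=4/15 ∈ [2/19, 8/19) → index 1
j=2: u_2=31/60 ∈ [8/19, 15/19) → index 2
j=3: u_3=23/30 ∈ [8/19, 15/19) → index 2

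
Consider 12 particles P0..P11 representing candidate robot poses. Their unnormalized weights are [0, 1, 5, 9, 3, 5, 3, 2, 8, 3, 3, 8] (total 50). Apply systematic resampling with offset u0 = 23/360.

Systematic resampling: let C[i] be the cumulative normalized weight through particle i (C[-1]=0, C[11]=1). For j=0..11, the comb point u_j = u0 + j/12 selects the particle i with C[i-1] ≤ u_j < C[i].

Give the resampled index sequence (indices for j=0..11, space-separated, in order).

C = [0, 1/50, 3/25, 3/10, 9/25, 23/50, 13/25, 14/25, 18/25, 39/50, 21/25, 1]
j=0: u_0=23/360 ∈ [1/50, 3/25) → index 2
j=1: u_1=53/360 ∈ [3/25, 3/10) → index 3
j=2: u_2=83/360 ∈ [3/25, 3/10) → index 3
j=3: u_3=113/360 ∈ [3/10, 9/25) → index 4
j=4: u_4=143/360 ∈ [9/25, 23/50) → index 5
j=5: u_5=173/360 ∈ [23/50, 13/25) → index 6
j=6: u_6=203/360 ∈ [14/25, 18/25) → index 8
j=7: u_7=233/360 ∈ [14/25, 18/25) → index 8
j=8: u_8=263/360 ∈ [18/25, 39/50) → index 9
j=9: u_9=293/360 ∈ [39/50, 21/25) → index 10
j=10: u_10=323/360 ∈ [21/25, 1) → index 11
j=11: u_11=353/360 ∈ [21/25, 1) → index 11

2 3 3 4 5 6 8 8 9 10 11 11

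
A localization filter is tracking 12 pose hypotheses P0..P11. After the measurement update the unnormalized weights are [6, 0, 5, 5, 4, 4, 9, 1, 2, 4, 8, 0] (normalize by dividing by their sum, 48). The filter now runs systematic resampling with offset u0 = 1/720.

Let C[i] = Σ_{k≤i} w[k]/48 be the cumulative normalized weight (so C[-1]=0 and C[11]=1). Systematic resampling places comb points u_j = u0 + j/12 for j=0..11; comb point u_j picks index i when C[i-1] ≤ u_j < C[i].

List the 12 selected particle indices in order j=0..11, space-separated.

C = [1/8, 1/8, 11/48, 1/3, 5/12, 1/2, 11/16, 17/24, 3/4, 5/6, 1, 1]
j=0: u_0=1/720 ∈ [0, 1/8) → index 0
j=1: u_1=61/720 ∈ [0, 1/8) → index 0
j=2: u_2=121/720 ∈ [1/8, 11/48) → index 2
j=3: u_3=181/720 ∈ [11/48, 1/3) → index 3
j=4: u_4=241/720 ∈ [1/3, 5/12) → index 4
j=5: u_5=301/720 ∈ [5/12, 1/2) → index 5
j=6: u_6=361/720 ∈ [1/2, 11/16) → index 6
j=7: u_7=421/720 ∈ [1/2, 11/16) → index 6
j=8: u_8=481/720 ∈ [1/2, 11/16) → index 6
j=9: u_9=541/720 ∈ [3/4, 5/6) → index 9
j=10: u_10=601/720 ∈ [5/6, 1) → index 10
j=11: u_11=661/720 ∈ [5/6, 1) → index 10

0 0 2 3 4 5 6 6 6 9 10 10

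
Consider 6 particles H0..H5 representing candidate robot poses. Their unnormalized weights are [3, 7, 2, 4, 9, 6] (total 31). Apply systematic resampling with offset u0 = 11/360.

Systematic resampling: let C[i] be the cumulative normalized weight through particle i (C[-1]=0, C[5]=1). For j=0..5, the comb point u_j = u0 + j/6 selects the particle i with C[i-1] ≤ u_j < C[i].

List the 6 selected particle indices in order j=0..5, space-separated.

C = [3/31, 10/31, 12/31, 16/31, 25/31, 1]
j=0: u_0=11/360 ∈ [0, 3/31) → index 0
j=1: u_1=71/360 ∈ [3/31, 10/31) → index 1
j=2: u_2=131/360 ∈ [10/31, 12/31) → index 2
j=3: u_3=191/360 ∈ [16/31, 25/31) → index 4
j=4: u_4=251/360 ∈ [16/31, 25/31) → index 4
j=5: u_5=311/360 ∈ [25/31, 1) → index 5

0 1 2 4 4 5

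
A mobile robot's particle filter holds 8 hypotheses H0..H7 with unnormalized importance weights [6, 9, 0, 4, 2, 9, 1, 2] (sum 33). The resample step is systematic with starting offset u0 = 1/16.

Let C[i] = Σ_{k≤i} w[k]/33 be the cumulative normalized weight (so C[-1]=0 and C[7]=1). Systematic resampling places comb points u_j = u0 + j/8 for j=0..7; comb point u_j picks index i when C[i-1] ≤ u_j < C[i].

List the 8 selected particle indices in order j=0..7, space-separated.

0 1 1 1 3 5 5 6

C = [2/11, 5/11, 5/11, 19/33, 7/11, 10/11, 31/33, 1]
j=0: u_0=1/16 ∈ [0, 2/11) → index 0
j=1: u_1=3/16 ∈ [2/11, 5/11) → index 1
j=2: u_2=5/16 ∈ [2/11, 5/11) → index 1
j=3: u_3=7/16 ∈ [2/11, 5/11) → index 1
j=4: u_4=9/16 ∈ [5/11, 19/33) → index 3
j=5: u_5=11/16 ∈ [7/11, 10/11) → index 5
j=6: u_6=13/16 ∈ [7/11, 10/11) → index 5
j=7: u_7=15/16 ∈ [10/11, 31/33) → index 6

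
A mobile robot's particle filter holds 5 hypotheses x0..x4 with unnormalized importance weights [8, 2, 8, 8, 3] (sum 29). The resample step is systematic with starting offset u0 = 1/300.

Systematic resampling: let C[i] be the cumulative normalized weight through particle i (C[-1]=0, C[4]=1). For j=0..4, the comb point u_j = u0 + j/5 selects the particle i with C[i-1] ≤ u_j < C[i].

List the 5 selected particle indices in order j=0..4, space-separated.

0 0 2 2 3

C = [8/29, 10/29, 18/29, 26/29, 1]
j=0: u_0=1/300 ∈ [0, 8/29) → index 0
j=1: u_1=61/300 ∈ [0, 8/29) → index 0
j=2: u_2=121/300 ∈ [10/29, 18/29) → index 2
j=3: u_3=181/300 ∈ [10/29, 18/29) → index 2
j=4: u_4=241/300 ∈ [18/29, 26/29) → index 3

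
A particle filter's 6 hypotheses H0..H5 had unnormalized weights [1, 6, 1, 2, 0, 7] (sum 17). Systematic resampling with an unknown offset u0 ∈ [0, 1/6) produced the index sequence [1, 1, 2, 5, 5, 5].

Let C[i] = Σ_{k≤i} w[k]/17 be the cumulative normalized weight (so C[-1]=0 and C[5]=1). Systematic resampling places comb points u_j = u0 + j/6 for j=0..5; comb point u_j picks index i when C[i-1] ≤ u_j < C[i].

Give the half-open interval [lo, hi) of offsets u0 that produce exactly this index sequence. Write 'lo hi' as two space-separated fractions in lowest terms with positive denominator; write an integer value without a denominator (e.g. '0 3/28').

C = [1/17, 7/17, 8/17, 10/17, 10/17, 1]
j=0 picked index 1: u0 ∈ [1/17, 7/17)
j=1 picked index 1: u0 ∈ [-11/102, 25/102)
j=2 picked index 2: u0 ∈ [4/51, 7/51)
j=3 picked index 5: u0 ∈ [3/34, 1/2)
j=4 picked index 5: u0 ∈ [-4/51, 1/3)
j=5 picked index 5: u0 ∈ [-25/102, 1/6)
intersection: [3/34, 7/51)

3/34 7/51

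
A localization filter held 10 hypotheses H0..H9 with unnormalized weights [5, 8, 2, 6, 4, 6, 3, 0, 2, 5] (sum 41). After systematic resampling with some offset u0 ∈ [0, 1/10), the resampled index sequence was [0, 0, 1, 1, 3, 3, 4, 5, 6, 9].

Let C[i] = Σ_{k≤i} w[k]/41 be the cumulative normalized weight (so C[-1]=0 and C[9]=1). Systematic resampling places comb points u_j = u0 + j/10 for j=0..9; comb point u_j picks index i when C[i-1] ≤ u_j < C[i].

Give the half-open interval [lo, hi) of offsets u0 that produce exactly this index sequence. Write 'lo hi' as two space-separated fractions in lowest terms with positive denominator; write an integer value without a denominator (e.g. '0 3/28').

C = [5/41, 13/41, 15/41, 21/41, 25/41, 31/41, 34/41, 34/41, 36/41, 1]
j=0 picked index 0: u0 ∈ [0, 5/41)
j=1 picked index 0: u0 ∈ [-1/10, 9/410)
j=2 picked index 1: u0 ∈ [-16/205, 24/205)
j=3 picked index 1: u0 ∈ [-73/410, 7/410)
j=4 picked index 3: u0 ∈ [-7/205, 23/205)
j=5 picked index 3: u0 ∈ [-11/82, 1/82)
j=6 picked index 4: u0 ∈ [-18/205, 2/205)
j=7 picked index 5: u0 ∈ [-37/410, 23/410)
j=8 picked index 6: u0 ∈ [-9/205, 6/205)
j=9 picked index 9: u0 ∈ [-9/410, 1/10)
intersection: [0, 2/205)

0 2/205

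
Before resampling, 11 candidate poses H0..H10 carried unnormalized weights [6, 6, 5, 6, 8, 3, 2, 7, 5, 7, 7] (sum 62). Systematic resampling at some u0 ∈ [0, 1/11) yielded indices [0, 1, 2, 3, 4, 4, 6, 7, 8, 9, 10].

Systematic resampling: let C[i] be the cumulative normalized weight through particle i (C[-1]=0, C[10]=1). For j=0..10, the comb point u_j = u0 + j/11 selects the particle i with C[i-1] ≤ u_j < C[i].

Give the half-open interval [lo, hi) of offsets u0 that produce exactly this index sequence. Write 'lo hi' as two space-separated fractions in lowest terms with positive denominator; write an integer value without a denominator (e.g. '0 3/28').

C = [3/31, 6/31, 17/62, 23/62, 1/2, 17/31, 18/31, 43/62, 24/31, 55/62, 1]
j=0 picked index 0: u0 ∈ [0, 3/31)
j=1 picked index 1: u0 ∈ [2/341, 35/341)
j=2 picked index 2: u0 ∈ [4/341, 63/682)
j=3 picked index 3: u0 ∈ [1/682, 67/682)
j=4 picked index 4: u0 ∈ [5/682, 3/22)
j=5 picked index 4: u0 ∈ [-57/682, 1/22)
j=6 picked index 6: u0 ∈ [1/341, 12/341)
j=7 picked index 7: u0 ∈ [-19/341, 39/682)
j=8 picked index 8: u0 ∈ [-23/682, 16/341)
j=9 picked index 9: u0 ∈ [-15/341, 47/682)
j=10 picked index 10: u0 ∈ [-15/682, 1/11)
intersection: [4/341, 12/341)

4/341 12/341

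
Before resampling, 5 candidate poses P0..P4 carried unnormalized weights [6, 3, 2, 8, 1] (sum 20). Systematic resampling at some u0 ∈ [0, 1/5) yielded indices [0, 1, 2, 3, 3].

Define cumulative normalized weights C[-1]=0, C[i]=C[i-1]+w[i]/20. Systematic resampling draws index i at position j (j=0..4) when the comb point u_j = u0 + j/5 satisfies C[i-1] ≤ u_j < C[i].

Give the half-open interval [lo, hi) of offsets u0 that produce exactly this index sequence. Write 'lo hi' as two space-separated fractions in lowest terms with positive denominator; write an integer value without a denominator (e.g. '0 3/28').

1/10 3/20

C = [3/10, 9/20, 11/20, 19/20, 1]
j=0 picked index 0: u0 ∈ [0, 3/10)
j=1 picked index 1: u0 ∈ [1/10, 1/4)
j=2 picked index 2: u0 ∈ [1/20, 3/20)
j=3 picked index 3: u0 ∈ [-1/20, 7/20)
j=4 picked index 3: u0 ∈ [-1/4, 3/20)
intersection: [1/10, 3/20)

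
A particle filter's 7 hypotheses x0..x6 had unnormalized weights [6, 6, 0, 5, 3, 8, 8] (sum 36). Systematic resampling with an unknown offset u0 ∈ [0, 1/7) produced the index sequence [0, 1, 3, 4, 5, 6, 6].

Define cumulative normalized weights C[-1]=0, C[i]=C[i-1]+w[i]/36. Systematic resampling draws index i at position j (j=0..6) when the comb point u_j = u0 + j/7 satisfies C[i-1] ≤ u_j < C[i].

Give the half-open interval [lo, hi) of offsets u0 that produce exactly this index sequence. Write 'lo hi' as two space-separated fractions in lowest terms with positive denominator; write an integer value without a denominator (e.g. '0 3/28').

C = [1/6, 1/3, 1/3, 17/36, 5/9, 7/9, 1]
j=0 picked index 0: u0 ∈ [0, 1/6)
j=1 picked index 1: u0 ∈ [1/42, 4/21)
j=2 picked index 3: u0 ∈ [1/21, 47/252)
j=3 picked index 4: u0 ∈ [11/252, 8/63)
j=4 picked index 5: u0 ∈ [-1/63, 13/63)
j=5 picked index 6: u0 ∈ [4/63, 2/7)
j=6 picked index 6: u0 ∈ [-5/63, 1/7)
intersection: [4/63, 8/63)

4/63 8/63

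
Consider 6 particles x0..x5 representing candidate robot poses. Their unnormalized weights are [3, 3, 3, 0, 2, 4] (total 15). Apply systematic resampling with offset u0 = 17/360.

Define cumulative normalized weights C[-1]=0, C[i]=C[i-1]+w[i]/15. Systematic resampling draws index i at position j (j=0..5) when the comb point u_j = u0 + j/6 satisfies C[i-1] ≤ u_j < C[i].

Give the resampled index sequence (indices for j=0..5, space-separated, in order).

0 1 1 2 4 5

C = [1/5, 2/5, 3/5, 3/5, 11/15, 1]
j=0: u_0=17/360 ∈ [0, 1/5) → index 0
j=1: u_1=77/360 ∈ [1/5, 2/5) → index 1
j=2: u_2=137/360 ∈ [1/5, 2/5) → index 1
j=3: u_3=197/360 ∈ [2/5, 3/5) → index 2
j=4: u_4=257/360 ∈ [3/5, 11/15) → index 4
j=5: u_5=317/360 ∈ [11/15, 1) → index 5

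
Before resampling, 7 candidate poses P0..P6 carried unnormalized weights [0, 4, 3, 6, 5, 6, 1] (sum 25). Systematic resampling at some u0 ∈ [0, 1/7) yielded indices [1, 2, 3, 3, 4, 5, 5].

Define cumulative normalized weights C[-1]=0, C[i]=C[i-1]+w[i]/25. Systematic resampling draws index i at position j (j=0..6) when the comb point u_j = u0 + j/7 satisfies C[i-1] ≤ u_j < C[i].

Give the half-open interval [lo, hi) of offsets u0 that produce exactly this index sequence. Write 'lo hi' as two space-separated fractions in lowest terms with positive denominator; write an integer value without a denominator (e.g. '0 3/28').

C = [0, 4/25, 7/25, 13/25, 18/25, 24/25, 1]
j=0 picked index 1: u0 ∈ [0, 4/25)
j=1 picked index 2: u0 ∈ [3/175, 24/175)
j=2 picked index 3: u0 ∈ [-1/175, 41/175)
j=3 picked index 3: u0 ∈ [-26/175, 16/175)
j=4 picked index 4: u0 ∈ [-9/175, 26/175)
j=5 picked index 5: u0 ∈ [1/175, 43/175)
j=6 picked index 5: u0 ∈ [-24/175, 18/175)
intersection: [3/175, 16/175)

3/175 16/175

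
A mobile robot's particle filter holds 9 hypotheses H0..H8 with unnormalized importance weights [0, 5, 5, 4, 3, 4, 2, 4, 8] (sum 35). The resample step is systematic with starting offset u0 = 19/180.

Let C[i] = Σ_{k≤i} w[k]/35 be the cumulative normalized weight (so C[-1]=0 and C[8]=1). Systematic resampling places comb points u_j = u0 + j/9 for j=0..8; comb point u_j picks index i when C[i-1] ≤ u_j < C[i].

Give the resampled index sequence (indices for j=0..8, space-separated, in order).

1 2 3 4 5 7 8 8 8

C = [0, 1/7, 2/7, 2/5, 17/35, 3/5, 23/35, 27/35, 1]
j=0: u_0=19/180 ∈ [0, 1/7) → index 1
j=1: u_1=13/60 ∈ [1/7, 2/7) → index 2
j=2: u_2=59/180 ∈ [2/7, 2/5) → index 3
j=3: u_3=79/180 ∈ [2/5, 17/35) → index 4
j=4: u_4=11/20 ∈ [17/35, 3/5) → index 5
j=5: u_5=119/180 ∈ [23/35, 27/35) → index 7
j=6: u_6=139/180 ∈ [27/35, 1) → index 8
j=7: u_7=53/60 ∈ [27/35, 1) → index 8
j=8: u_8=179/180 ∈ [27/35, 1) → index 8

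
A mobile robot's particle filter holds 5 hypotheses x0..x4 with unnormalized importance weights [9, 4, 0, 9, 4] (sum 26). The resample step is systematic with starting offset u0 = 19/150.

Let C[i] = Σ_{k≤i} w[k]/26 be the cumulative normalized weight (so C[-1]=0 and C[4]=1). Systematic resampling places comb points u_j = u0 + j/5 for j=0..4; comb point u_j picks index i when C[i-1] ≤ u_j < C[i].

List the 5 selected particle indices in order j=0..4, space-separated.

C = [9/26, 1/2, 1/2, 11/13, 1]
j=0: u_0=19/150 ∈ [0, 9/26) → index 0
j=1: u_1=49/150 ∈ [0, 9/26) → index 0
j=2: u_2=79/150 ∈ [1/2, 11/13) → index 3
j=3: u_3=109/150 ∈ [1/2, 11/13) → index 3
j=4: u_4=139/150 ∈ [11/13, 1) → index 4

0 0 3 3 4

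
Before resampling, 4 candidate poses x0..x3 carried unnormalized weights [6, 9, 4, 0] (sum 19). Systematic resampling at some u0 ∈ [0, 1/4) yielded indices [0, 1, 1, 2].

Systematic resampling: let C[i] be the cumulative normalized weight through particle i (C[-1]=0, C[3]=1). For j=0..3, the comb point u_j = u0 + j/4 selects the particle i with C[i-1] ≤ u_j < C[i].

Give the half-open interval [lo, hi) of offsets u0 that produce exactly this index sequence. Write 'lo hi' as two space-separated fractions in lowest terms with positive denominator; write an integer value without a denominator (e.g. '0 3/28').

C = [6/19, 15/19, 1, 1]
j=0 picked index 0: u0 ∈ [0, 6/19)
j=1 picked index 1: u0 ∈ [5/76, 41/76)
j=2 picked index 1: u0 ∈ [-7/38, 11/38)
j=3 picked index 2: u0 ∈ [3/76, 1/4)
intersection: [5/76, 1/4)

5/76 1/4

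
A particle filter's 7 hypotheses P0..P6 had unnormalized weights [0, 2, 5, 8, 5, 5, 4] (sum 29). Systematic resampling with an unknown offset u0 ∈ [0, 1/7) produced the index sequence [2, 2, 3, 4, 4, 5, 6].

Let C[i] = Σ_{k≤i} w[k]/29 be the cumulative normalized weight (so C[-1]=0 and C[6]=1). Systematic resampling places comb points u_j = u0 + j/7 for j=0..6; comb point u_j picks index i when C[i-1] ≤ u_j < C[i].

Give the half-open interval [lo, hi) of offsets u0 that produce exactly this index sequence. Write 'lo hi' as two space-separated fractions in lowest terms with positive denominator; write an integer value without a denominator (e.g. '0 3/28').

18/203 20/203

C = [0, 2/29, 7/29, 15/29, 20/29, 25/29, 1]
j=0 picked index 2: u0 ∈ [2/29, 7/29)
j=1 picked index 2: u0 ∈ [-15/203, 20/203)
j=2 picked index 3: u0 ∈ [-9/203, 47/203)
j=3 picked index 4: u0 ∈ [18/203, 53/203)
j=4 picked index 4: u0 ∈ [-11/203, 24/203)
j=5 picked index 5: u0 ∈ [-5/203, 30/203)
j=6 picked index 6: u0 ∈ [1/203, 1/7)
intersection: [18/203, 20/203)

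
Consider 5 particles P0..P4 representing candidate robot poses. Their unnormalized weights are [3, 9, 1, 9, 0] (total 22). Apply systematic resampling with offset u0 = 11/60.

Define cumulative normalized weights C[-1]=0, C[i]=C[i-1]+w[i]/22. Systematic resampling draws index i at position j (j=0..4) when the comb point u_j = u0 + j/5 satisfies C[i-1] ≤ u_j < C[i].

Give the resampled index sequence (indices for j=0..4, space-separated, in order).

C = [3/22, 6/11, 13/22, 1, 1]
j=0: u_0=11/60 ∈ [3/22, 6/11) → index 1
j=1: u_1=23/60 ∈ [3/22, 6/11) → index 1
j=2: u_2=7/12 ∈ [6/11, 13/22) → index 2
j=3: u_3=47/60 ∈ [13/22, 1) → index 3
j=4: u_4=59/60 ∈ [13/22, 1) → index 3

1 1 2 3 3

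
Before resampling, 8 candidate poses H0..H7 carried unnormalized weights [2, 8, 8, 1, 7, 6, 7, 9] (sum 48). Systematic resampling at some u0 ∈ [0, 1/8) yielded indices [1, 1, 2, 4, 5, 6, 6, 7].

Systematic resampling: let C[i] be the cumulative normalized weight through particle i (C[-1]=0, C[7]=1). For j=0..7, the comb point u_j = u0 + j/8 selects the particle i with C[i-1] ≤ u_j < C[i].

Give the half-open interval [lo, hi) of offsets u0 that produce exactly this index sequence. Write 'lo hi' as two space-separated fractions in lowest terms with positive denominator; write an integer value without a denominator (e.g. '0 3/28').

C = [1/24, 5/24, 3/8, 19/48, 13/24, 2/3, 13/16, 1]
j=0 picked index 1: u0 ∈ [1/24, 5/24)
j=1 picked index 1: u0 ∈ [-1/12, 1/12)
j=2 picked index 2: u0 ∈ [-1/24, 1/8)
j=3 picked index 4: u0 ∈ [1/48, 1/6)
j=4 picked index 5: u0 ∈ [1/24, 1/6)
j=5 picked index 6: u0 ∈ [1/24, 3/16)
j=6 picked index 6: u0 ∈ [-1/12, 1/16)
j=7 picked index 7: u0 ∈ [-1/16, 1/8)
intersection: [1/24, 1/16)

1/24 1/16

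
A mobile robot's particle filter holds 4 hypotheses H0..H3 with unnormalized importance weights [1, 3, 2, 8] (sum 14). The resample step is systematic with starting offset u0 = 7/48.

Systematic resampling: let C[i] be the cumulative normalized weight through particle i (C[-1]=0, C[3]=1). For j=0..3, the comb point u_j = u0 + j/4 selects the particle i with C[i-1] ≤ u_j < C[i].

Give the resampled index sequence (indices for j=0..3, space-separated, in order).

1 2 3 3

C = [1/14, 2/7, 3/7, 1]
j=0: u_0=7/48 ∈ [1/14, 2/7) → index 1
j=1: u_1=19/48 ∈ [2/7, 3/7) → index 2
j=2: u_2=31/48 ∈ [3/7, 1) → index 3
j=3: u_3=43/48 ∈ [3/7, 1) → index 3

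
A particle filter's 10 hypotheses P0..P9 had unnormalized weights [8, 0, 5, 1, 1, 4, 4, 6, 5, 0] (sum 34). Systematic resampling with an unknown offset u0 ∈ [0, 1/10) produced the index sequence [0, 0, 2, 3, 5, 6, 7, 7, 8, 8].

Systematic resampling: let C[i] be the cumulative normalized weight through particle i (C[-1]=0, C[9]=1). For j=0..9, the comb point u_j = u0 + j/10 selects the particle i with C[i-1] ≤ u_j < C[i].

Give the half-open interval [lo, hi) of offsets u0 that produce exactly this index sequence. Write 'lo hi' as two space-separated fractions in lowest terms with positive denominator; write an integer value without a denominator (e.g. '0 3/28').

C = [4/17, 4/17, 13/34, 7/17, 15/34, 19/34, 23/34, 29/34, 1, 1]
j=0 picked index 0: u0 ∈ [0, 4/17)
j=1 picked index 0: u0 ∈ [-1/10, 23/170)
j=2 picked index 2: u0 ∈ [3/85, 31/170)
j=3 picked index 3: u0 ∈ [7/85, 19/170)
j=4 picked index 5: u0 ∈ [7/170, 27/170)
j=5 picked index 6: u0 ∈ [1/17, 3/17)
j=6 picked index 7: u0 ∈ [13/170, 43/170)
j=7 picked index 7: u0 ∈ [-2/85, 13/85)
j=8 picked index 8: u0 ∈ [9/170, 1/5)
j=9 picked index 8: u0 ∈ [-4/85, 1/10)
intersection: [7/85, 1/10)

7/85 1/10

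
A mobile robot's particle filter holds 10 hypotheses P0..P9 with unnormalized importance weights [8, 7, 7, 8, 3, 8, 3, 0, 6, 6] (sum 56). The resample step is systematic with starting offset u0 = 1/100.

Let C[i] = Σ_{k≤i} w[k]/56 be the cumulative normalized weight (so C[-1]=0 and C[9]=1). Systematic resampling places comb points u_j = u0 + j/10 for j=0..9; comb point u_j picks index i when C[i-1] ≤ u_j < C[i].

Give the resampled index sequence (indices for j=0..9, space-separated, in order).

C = [1/7, 15/56, 11/28, 15/28, 33/56, 41/56, 11/14, 11/14, 25/28, 1]
j=0: u_0=1/100 ∈ [0, 1/7) → index 0
j=1: u_1=11/100 ∈ [0, 1/7) → index 0
j=2: u_2=21/100 ∈ [1/7, 15/56) → index 1
j=3: u_3=31/100 ∈ [15/56, 11/28) → index 2
j=4: u_4=41/100 ∈ [11/28, 15/28) → index 3
j=5: u_5=51/100 ∈ [11/28, 15/28) → index 3
j=6: u_6=61/100 ∈ [33/56, 41/56) → index 5
j=7: u_7=71/100 ∈ [33/56, 41/56) → index 5
j=8: u_8=81/100 ∈ [11/14, 25/28) → index 8
j=9: u_9=91/100 ∈ [25/28, 1) → index 9

0 0 1 2 3 3 5 5 8 9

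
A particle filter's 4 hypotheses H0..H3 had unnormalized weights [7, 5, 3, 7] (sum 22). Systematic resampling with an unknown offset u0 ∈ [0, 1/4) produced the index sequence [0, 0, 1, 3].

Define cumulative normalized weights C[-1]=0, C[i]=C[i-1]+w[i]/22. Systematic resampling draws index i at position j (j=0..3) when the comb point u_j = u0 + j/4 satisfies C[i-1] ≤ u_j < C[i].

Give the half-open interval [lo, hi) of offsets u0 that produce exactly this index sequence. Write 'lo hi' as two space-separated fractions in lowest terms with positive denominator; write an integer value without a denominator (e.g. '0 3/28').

0 1/22

C = [7/22, 6/11, 15/22, 1]
j=0 picked index 0: u0 ∈ [0, 7/22)
j=1 picked index 0: u0 ∈ [-1/4, 3/44)
j=2 picked index 1: u0 ∈ [-2/11, 1/22)
j=3 picked index 3: u0 ∈ [-3/44, 1/4)
intersection: [0, 1/22)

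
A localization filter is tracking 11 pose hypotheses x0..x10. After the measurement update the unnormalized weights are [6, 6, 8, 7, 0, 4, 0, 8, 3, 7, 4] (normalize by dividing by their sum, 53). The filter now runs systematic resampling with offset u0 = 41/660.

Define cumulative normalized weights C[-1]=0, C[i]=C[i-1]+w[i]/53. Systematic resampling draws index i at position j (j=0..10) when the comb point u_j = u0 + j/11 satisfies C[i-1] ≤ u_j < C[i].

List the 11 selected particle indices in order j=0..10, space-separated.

C = [6/53, 12/53, 20/53, 27/53, 27/53, 31/53, 31/53, 39/53, 42/53, 49/53, 1]
j=0: u_0=41/660 ∈ [0, 6/53) → index 0
j=1: u_1=101/660 ∈ [6/53, 12/53) → index 1
j=2: u_2=161/660 ∈ [12/53, 20/53) → index 2
j=3: u_3=221/660 ∈ [12/53, 20/53) → index 2
j=4: u_4=281/660 ∈ [20/53, 27/53) → index 3
j=5: u_5=31/60 ∈ [27/53, 31/53) → index 5
j=6: u_6=401/660 ∈ [31/53, 39/53) → index 7
j=7: u_7=461/660 ∈ [31/53, 39/53) → index 7
j=8: u_8=521/660 ∈ [39/53, 42/53) → index 8
j=9: u_9=581/660 ∈ [42/53, 49/53) → index 9
j=10: u_10=641/660 ∈ [49/53, 1) → index 10

0 1 2 2 3 5 7 7 8 9 10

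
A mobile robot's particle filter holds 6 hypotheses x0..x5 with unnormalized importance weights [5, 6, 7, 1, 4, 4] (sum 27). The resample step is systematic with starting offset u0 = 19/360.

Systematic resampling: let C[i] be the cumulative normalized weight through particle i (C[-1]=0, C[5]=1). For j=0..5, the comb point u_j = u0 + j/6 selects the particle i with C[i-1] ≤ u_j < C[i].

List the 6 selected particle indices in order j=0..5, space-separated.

0 1 1 2 4 5

C = [5/27, 11/27, 2/3, 19/27, 23/27, 1]
j=0: u_0=19/360 ∈ [0, 5/27) → index 0
j=1: u_1=79/360 ∈ [5/27, 11/27) → index 1
j=2: u_2=139/360 ∈ [5/27, 11/27) → index 1
j=3: u_3=199/360 ∈ [11/27, 2/3) → index 2
j=4: u_4=259/360 ∈ [19/27, 23/27) → index 4
j=5: u_5=319/360 ∈ [23/27, 1) → index 5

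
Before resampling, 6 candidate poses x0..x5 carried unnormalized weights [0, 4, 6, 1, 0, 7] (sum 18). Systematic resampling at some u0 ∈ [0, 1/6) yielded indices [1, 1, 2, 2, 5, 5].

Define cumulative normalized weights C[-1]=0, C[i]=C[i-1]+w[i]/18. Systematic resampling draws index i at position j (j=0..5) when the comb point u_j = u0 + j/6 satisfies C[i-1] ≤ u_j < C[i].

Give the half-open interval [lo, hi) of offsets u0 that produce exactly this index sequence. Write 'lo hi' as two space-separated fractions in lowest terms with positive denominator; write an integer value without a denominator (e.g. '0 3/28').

0 1/18

C = [0, 2/9, 5/9, 11/18, 11/18, 1]
j=0 picked index 1: u0 ∈ [0, 2/9)
j=1 picked index 1: u0 ∈ [-1/6, 1/18)
j=2 picked index 2: u0 ∈ [-1/9, 2/9)
j=3 picked index 2: u0 ∈ [-5/18, 1/18)
j=4 picked index 5: u0 ∈ [-1/18, 1/3)
j=5 picked index 5: u0 ∈ [-2/9, 1/6)
intersection: [0, 1/18)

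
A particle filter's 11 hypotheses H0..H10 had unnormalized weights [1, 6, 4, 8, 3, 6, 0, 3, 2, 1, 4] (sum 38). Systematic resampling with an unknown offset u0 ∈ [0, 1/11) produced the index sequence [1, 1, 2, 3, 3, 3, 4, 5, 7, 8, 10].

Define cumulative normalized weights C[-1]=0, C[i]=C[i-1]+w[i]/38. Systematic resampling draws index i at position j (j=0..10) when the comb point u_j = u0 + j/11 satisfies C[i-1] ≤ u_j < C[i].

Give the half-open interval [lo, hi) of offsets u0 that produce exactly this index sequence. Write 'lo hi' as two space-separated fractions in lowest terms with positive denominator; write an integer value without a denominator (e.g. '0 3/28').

C = [1/38, 7/38, 11/38, 1/2, 11/19, 14/19, 14/19, 31/38, 33/38, 17/19, 1]
j=0 picked index 1: u0 ∈ [1/38, 7/38)
j=1 picked index 1: u0 ∈ [-27/418, 39/418)
j=2 picked index 2: u0 ∈ [1/418, 45/418)
j=3 picked index 3: u0 ∈ [7/418, 5/22)
j=4 picked index 3: u0 ∈ [-31/418, 3/22)
j=5 picked index 3: u0 ∈ [-69/418, 1/22)
j=6 picked index 4: u0 ∈ [-1/22, 7/209)
j=7 picked index 5: u0 ∈ [-12/209, 21/209)
j=8 picked index 7: u0 ∈ [2/209, 37/418)
j=9 picked index 8: u0 ∈ [-1/418, 21/418)
j=10 picked index 10: u0 ∈ [-3/209, 1/11)
intersection: [1/38, 7/209)

1/38 7/209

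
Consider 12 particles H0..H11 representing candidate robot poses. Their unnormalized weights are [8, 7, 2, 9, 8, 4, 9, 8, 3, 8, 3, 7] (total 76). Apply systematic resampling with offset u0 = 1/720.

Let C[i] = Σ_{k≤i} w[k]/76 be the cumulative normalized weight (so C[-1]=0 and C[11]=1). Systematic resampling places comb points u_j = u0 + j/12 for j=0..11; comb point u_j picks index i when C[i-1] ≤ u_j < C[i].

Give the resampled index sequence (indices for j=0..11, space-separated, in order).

0 0 1 3 3 4 6 6 7 8 9 11

C = [2/19, 15/76, 17/76, 13/38, 17/38, 1/2, 47/76, 55/76, 29/38, 33/38, 69/76, 1]
j=0: u_0=1/720 ∈ [0, 2/19) → index 0
j=1: u_1=61/720 ∈ [0, 2/19) → index 0
j=2: u_2=121/720 ∈ [2/19, 15/76) → index 1
j=3: u_3=181/720 ∈ [17/76, 13/38) → index 3
j=4: u_4=241/720 ∈ [17/76, 13/38) → index 3
j=5: u_5=301/720 ∈ [13/38, 17/38) → index 4
j=6: u_6=361/720 ∈ [1/2, 47/76) → index 6
j=7: u_7=421/720 ∈ [1/2, 47/76) → index 6
j=8: u_8=481/720 ∈ [47/76, 55/76) → index 7
j=9: u_9=541/720 ∈ [55/76, 29/38) → index 8
j=10: u_10=601/720 ∈ [29/38, 33/38) → index 9
j=11: u_11=661/720 ∈ [69/76, 1) → index 11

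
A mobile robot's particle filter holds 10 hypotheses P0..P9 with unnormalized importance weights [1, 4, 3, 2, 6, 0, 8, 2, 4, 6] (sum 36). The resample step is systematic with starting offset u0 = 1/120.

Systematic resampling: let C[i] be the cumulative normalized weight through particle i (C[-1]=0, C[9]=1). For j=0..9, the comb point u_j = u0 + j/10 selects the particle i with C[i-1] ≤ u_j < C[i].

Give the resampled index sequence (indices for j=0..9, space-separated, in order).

0 1 2 4 4 6 6 7 8 9

C = [1/36, 5/36, 2/9, 5/18, 4/9, 4/9, 2/3, 13/18, 5/6, 1]
j=0: u_0=1/120 ∈ [0, 1/36) → index 0
j=1: u_1=13/120 ∈ [1/36, 5/36) → index 1
j=2: u_2=5/24 ∈ [5/36, 2/9) → index 2
j=3: u_3=37/120 ∈ [5/18, 4/9) → index 4
j=4: u_4=49/120 ∈ [5/18, 4/9) → index 4
j=5: u_5=61/120 ∈ [4/9, 2/3) → index 6
j=6: u_6=73/120 ∈ [4/9, 2/3) → index 6
j=7: u_7=17/24 ∈ [2/3, 13/18) → index 7
j=8: u_8=97/120 ∈ [13/18, 5/6) → index 8
j=9: u_9=109/120 ∈ [5/6, 1) → index 9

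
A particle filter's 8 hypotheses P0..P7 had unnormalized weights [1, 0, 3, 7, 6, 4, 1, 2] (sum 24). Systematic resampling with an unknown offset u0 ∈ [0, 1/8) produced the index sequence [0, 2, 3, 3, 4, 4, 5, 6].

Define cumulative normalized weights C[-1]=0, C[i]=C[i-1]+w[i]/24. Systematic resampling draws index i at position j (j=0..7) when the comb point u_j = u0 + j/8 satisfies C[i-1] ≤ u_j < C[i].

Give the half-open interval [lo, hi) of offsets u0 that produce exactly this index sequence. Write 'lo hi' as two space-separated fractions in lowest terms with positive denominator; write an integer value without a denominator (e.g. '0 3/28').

C = [1/24, 1/24, 1/6, 11/24, 17/24, 7/8, 11/12, 1]
j=0 picked index 0: u0 ∈ [0, 1/24)
j=1 picked index 2: u0 ∈ [-1/12, 1/24)
j=2 picked index 3: u0 ∈ [-1/12, 5/24)
j=3 picked index 3: u0 ∈ [-5/24, 1/12)
j=4 picked index 4: u0 ∈ [-1/24, 5/24)
j=5 picked index 4: u0 ∈ [-1/6, 1/12)
j=6 picked index 5: u0 ∈ [-1/24, 1/8)
j=7 picked index 6: u0 ∈ [0, 1/24)
intersection: [0, 1/24)

0 1/24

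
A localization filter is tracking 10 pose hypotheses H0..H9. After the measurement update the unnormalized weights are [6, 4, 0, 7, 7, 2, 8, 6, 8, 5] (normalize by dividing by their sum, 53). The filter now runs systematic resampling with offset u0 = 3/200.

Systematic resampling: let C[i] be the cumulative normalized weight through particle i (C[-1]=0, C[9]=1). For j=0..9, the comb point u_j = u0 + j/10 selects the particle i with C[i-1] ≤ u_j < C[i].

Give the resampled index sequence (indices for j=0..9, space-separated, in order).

0 1 3 3 4 6 6 7 8 9

C = [6/53, 10/53, 10/53, 17/53, 24/53, 26/53, 34/53, 40/53, 48/53, 1]
j=0: u_0=3/200 ∈ [0, 6/53) → index 0
j=1: u_1=23/200 ∈ [6/53, 10/53) → index 1
j=2: u_2=43/200 ∈ [10/53, 17/53) → index 3
j=3: u_3=63/200 ∈ [10/53, 17/53) → index 3
j=4: u_4=83/200 ∈ [17/53, 24/53) → index 4
j=5: u_5=103/200 ∈ [26/53, 34/53) → index 6
j=6: u_6=123/200 ∈ [26/53, 34/53) → index 6
j=7: u_7=143/200 ∈ [34/53, 40/53) → index 7
j=8: u_8=163/200 ∈ [40/53, 48/53) → index 8
j=9: u_9=183/200 ∈ [48/53, 1) → index 9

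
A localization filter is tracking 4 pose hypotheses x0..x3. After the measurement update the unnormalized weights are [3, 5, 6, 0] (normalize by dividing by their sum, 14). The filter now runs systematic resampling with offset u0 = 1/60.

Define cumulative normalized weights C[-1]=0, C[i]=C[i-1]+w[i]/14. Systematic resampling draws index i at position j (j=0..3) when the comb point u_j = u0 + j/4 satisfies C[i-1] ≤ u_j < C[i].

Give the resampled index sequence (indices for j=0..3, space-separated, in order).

C = [3/14, 4/7, 1, 1]
j=0: u_0=1/60 ∈ [0, 3/14) → index 0
j=1: u_1=4/15 ∈ [3/14, 4/7) → index 1
j=2: u_2=31/60 ∈ [3/14, 4/7) → index 1
j=3: u_3=23/30 ∈ [4/7, 1) → index 2

0 1 1 2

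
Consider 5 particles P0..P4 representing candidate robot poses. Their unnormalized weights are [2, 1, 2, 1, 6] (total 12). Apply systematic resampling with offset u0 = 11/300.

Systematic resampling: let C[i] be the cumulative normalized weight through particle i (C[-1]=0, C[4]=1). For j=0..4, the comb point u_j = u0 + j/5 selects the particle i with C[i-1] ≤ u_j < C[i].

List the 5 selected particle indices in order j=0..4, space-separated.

C = [1/6, 1/4, 5/12, 1/2, 1]
j=0: u_0=11/300 ∈ [0, 1/6) → index 0
j=1: u_1=71/300 ∈ [1/6, 1/4) → index 1
j=2: u_2=131/300 ∈ [5/12, 1/2) → index 3
j=3: u_3=191/300 ∈ [1/2, 1) → index 4
j=4: u_4=251/300 ∈ [1/2, 1) → index 4

0 1 3 4 4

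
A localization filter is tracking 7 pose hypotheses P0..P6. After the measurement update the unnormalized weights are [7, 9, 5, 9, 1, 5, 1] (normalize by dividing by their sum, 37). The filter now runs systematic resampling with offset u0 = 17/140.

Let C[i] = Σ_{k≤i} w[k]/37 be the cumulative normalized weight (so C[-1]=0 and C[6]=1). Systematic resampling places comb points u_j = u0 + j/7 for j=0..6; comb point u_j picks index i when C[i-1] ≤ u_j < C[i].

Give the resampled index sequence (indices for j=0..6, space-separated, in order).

C = [7/37, 16/37, 21/37, 30/37, 31/37, 36/37, 1]
j=0: u_0=17/140 ∈ [0, 7/37) → index 0
j=1: u_1=37/140 ∈ [7/37, 16/37) → index 1
j=2: u_2=57/140 ∈ [7/37, 16/37) → index 1
j=3: u_3=11/20 ∈ [16/37, 21/37) → index 2
j=4: u_4=97/140 ∈ [21/37, 30/37) → index 3
j=5: u_5=117/140 ∈ [30/37, 31/37) → index 4
j=6: u_6=137/140 ∈ [36/37, 1) → index 6

0 1 1 2 3 4 6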